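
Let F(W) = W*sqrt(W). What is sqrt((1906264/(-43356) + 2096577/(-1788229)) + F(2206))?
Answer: sqrt(-16958506943650226340927 + 828762721596037392665166*sqrt(2206))/19382614131 ≈ 321.82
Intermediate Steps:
F(W) = W**(3/2)
sqrt((1906264/(-43356) + 2096577/(-1788229)) + F(2206)) = sqrt((1906264/(-43356) + 2096577/(-1788229)) + 2206**(3/2)) = sqrt((1906264*(-1/43356) + 2096577*(-1/1788229)) + 2206*sqrt(2206)) = sqrt((-476566/10839 - 2096577/1788229) + 2206*sqrt(2206)) = sqrt(-874933939717/19382614131 + 2206*sqrt(2206))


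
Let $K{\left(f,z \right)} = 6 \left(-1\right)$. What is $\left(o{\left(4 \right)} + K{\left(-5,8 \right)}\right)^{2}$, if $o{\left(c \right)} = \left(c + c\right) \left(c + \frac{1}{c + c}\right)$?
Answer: $729$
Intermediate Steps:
$K{\left(f,z \right)} = -6$
$o{\left(c \right)} = 2 c \left(c + \frac{1}{2 c}\right)$
$\left(o{\left(4 \right)} + K{\left(-5,8 \right)}\right)^{2} = \left(\left(1 + 2 \cdot 4^{2}\right) - 6\right)^{2} = \left(\left(1 + 2 \cdot 16\right) - 6\right)^{2} = \left(\left(1 + 32\right) - 6\right)^{2} = \left(33 - 6\right)^{2} = 27^{2} = 729$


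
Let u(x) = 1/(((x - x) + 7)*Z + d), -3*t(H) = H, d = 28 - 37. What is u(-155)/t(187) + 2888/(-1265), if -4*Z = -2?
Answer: -539366/236555 ≈ -2.2801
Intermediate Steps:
Z = ½ (Z = -¼*(-2) = ½ ≈ 0.50000)
d = -9
t(H) = -H/3
u(x) = -2/11 (u(x) = 1/(((x - x) + 7)*(½) - 9) = 1/((0 + 7)*(½) - 9) = 1/(7*(½) - 9) = 1/(7/2 - 9) = 1/(-11/2) = -2/11)
u(-155)/t(187) + 2888/(-1265) = -2/(11*((-⅓*187))) + 2888/(-1265) = -2/(11*(-187/3)) + 2888*(-1/1265) = -2/11*(-3/187) - 2888/1265 = 6/2057 - 2888/1265 = -539366/236555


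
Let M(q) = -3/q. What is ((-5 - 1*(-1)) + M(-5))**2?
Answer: 289/25 ≈ 11.560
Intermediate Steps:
((-5 - 1*(-1)) + M(-5))**2 = ((-5 - 1*(-1)) - 3/(-5))**2 = ((-5 + 1) - 3*(-1/5))**2 = (-4 + 3/5)**2 = (-17/5)**2 = 289/25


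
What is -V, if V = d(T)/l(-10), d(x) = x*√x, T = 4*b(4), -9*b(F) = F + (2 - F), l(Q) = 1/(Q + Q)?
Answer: -320*I*√2/27 ≈ -16.761*I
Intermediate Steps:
l(Q) = 1/(2*Q)
b(F) = -2/9 (b(F) = -(F + (2 - F))/9 = -⅑*2 = -2/9)
T = -8/9 (T = 4*(-2/9) = -8/9 ≈ -0.88889)
d(x) = x^(3/2)
V = 320*I*√2/27 (V = (-8/9)^(3/2)/(((½)/(-10))) = (-16*I*√2/27)/(((½)*(-⅒))) = (-16*I*√2/27)/(-1/20) = -16*I*√2/27*(-20) = 320*I*√2/27 ≈ 16.761*I)
-V = -320*I*√2/27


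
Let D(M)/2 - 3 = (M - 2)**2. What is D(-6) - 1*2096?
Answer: -1962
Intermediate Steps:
D(M) = 6 + 2*(-2 + M)**2 (D(M) = 6 + 2*(M - 2)**2 = 6 + 2*(-2 + M)**2)
D(-6) - 1*2096 = (6 + 2*(-2 - 6)**2) - 1*2096 = (6 + 2*(-8)**2) - 2096 = (6 + 2*64) - 2096 = (6 + 128) - 2096 = 134 - 2096 = -1962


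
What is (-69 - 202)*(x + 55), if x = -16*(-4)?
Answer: -32249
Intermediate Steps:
x = 64
(-69 - 202)*(x + 55) = (-69 - 202)*(64 + 55) = -271*119 = -32249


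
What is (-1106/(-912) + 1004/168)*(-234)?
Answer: -894933/532 ≈ -1682.2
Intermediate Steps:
(-1106/(-912) + 1004/168)*(-234) = (-1106*(-1/912) + 1004*(1/168))*(-234) = (553/456 + 251/42)*(-234) = (7649/1064)*(-234) = -894933/532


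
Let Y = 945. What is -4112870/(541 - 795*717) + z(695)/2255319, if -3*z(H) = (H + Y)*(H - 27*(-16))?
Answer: 13387477080935/1926518298309 ≈ 6.9491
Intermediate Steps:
z(H) = -(432 + H)*(945 + H)/3 (z(H) = -(H + 945)*(H - 27*(-16))/3 = -(945 + H)*(H + 432)/3 = -(945 + H)*(432 + H)/3 = -(432 + H)*(945 + H)/3)
-4112870/(541 - 795*717) + z(695)/2255319 = -4112870/(541 - 795*717) + (-136080 - 459*695 - 1/3*695**2)/2255319 = -4112870/(541 - 570015) + (-136080 - 319005 - 1/3*483025)*(1/2255319) = -4112870/(-569474) + (-136080 - 319005 - 483025/3)*(1/2255319) = -4112870*(-1/569474) - 1848280/3*1/2255319 = 2056435/284737 - 1848280/6765957 = 13387477080935/1926518298309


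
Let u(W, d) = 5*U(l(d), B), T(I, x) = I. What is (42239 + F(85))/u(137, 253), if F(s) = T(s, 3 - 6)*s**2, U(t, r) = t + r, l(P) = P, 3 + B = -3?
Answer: 656364/1235 ≈ 531.47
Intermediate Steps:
B = -6 (B = -3 - 3 = -6)
U(t, r) = r + t
u(W, d) = -30 + 5*d (u(W, d) = 5*(-6 + d) = -30 + 5*d)
F(s) = s**3 (F(s) = s*s**2 = s**3)
(42239 + F(85))/u(137, 253) = (42239 + 85**3)/(-30 + 5*253) = (42239 + 614125)/(-30 + 1265) = 656364/1235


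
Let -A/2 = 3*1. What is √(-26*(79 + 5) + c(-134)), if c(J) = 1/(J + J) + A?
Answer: I*√39323707/134 ≈ 46.797*I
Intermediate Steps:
A = -6 ≈ -6.0000
c(J) = -6 + 1/(2*J) (c(J) = 1/(J + J) - 6 = 1/(2*J) - 6 = -6 + 1/(2*J))
√(-26*(79 + 5) + c(-134)) = √(-26*(79 + 5) + (-6 + (½)/(-134))) = √(-26*84 + (-6 + (½)*(-1/134))) = √(-2184 + (-6 - 1/268)) = √(-2184 - 1609/268) = √(-586921/268) = I*√39323707/134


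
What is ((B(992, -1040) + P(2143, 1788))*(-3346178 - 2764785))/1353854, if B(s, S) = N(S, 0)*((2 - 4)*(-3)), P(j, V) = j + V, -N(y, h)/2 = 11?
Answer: -23215548437/1353854 ≈ -17148.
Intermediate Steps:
N(y, h) = -22 (N(y, h) = -2*11 = -22)
P(j, V) = V + j
B(s, S) = -132 (B(s, S) = -22*(2 - 4)*(-3) = -(-44)*(-3) = -22*6 = -132)
((B(992, -1040) + P(2143, 1788))*(-3346178 - 2764785))/1353854 = ((-132 + (1788 + 2143))*(-3346178 - 2764785))/1353854 = ((-132 + 3931)*(-6110963))*(1/1353854) = (3799*(-6110963))*(1/1353854) = -23215548437*1/1353854 = -23215548437/1353854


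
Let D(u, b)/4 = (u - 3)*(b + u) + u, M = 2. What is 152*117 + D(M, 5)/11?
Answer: 195604/11 ≈ 17782.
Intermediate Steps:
D(u, b) = 4*u + 4*(-3 + u)*(b + u) (D(u, b) = 4*((u - 3)*(b + u) + u) = 4*((-3 + u)*(b + u) + u) = 4*(u + (-3 + u)*(b + u)) = 4*u + 4*(-3 + u)*(b + u))
152*117 + D(M, 5)/11 = 152*117 + (-12*5 - 8*2 + 4*2² + 4*5*2)/11 = 17784 + (-60 - 16 + 4*4 + 40)*(1/11) = 17784 + (-60 - 16 + 16 + 40)*(1/11) = 17784 - 20*1/11 = 17784 - 20/11 = 195604/11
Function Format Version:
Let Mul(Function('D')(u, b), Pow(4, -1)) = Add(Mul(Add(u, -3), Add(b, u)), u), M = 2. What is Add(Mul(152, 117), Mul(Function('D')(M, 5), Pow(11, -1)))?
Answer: Rational(195604, 11) ≈ 17782.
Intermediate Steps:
Function('D')(u, b) = Add(Mul(4, u), Mul(4, Add(-3, u), Add(b, u))) (Function('D')(u, b) = Mul(4, Add(Mul(Add(u, -3), Add(b, u)), u)) = Mul(4, Add(Mul(Add(-3, u), Add(b, u)), u)) = Mul(4, Add(u, Mul(Add(-3, u), Add(b, u)))) = Add(Mul(4, u), Mul(4, Add(-3, u), Add(b, u))))
Add(Mul(152, 117), Mul(Function('D')(M, 5), Pow(11, -1))) = Add(Mul(152, 117), Mul(Add(Mul(-12, 5), Mul(-8, 2), Mul(4, Pow(2, 2)), Mul(4, 5, 2)), Pow(11, -1))) = Add(17784, Mul(Add(-60, -16, Mul(4, 4), 40), Rational(1, 11))) = Add(17784, Mul(Add(-60, -16, 16, 40), Rational(1, 11))) = Add(17784, Mul(-20, Rational(1, 11))) = Add(17784, Rational(-20, 11)) = Rational(195604, 11)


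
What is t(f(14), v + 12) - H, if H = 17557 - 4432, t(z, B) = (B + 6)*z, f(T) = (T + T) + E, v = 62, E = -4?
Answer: -11205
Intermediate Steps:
f(T) = -4 + 2*T (f(T) = (T + T) - 4 = 2*T - 4 = -4 + 2*T)
t(z, B) = z*(6 + B) (t(z, B) = (6 + B)*z = z*(6 + B))
H = 13125
t(f(14), v + 12) - H = (-4 + 2*14)*(6 + (62 + 12)) - 1*13125 = (-4 + 28)*(6 + 74) - 13125 = 24*80 - 13125 = 1920 - 13125 = -11205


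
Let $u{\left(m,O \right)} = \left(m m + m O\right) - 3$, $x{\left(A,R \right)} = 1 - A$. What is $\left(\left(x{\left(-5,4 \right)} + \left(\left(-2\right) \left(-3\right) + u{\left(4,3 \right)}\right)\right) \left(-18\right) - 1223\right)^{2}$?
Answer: $3568321$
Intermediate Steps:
$u{\left(m,O \right)} = -3 + m^{2} + O m$ ($u{\left(m,O \right)} = \left(m^{2} + O m\right) - 3 = -3 + m^{2} + O m$)
$\left(\left(x{\left(-5,4 \right)} + \left(\left(-2\right) \left(-3\right) + u{\left(4,3 \right)}\right)\right) \left(-18\right) - 1223\right)^{2} = \left(\left(\left(1 - -5\right) + \left(\left(-2\right) \left(-3\right) + \left(-3 + 4^{2} + 3 \cdot 4\right)\right)\right) \left(-18\right) - 1223\right)^{2} = \left(\left(\left(1 + 5\right) + \left(6 + \left(-3 + 16 + 12\right)\right)\right) \left(-18\right) - 1223\right)^{2} = \left(\left(6 + \left(6 + 25\right)\right) \left(-18\right) - 1223\right)^{2} = \left(\left(6 + 31\right) \left(-18\right) - 1223\right)^{2} = \left(37 \left(-18\right) - 1223\right)^{2} = \left(-666 - 1223\right)^{2} = \left(-1889\right)^{2} = 3568321$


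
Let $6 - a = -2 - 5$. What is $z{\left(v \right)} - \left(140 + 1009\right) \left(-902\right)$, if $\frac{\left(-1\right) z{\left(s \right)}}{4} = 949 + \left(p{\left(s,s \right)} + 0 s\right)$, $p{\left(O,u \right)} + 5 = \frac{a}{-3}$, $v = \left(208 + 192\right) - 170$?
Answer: $\frac{3097918}{3} \approx 1.0326 \cdot 10^{6}$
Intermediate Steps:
$v = 230$ ($v = 400 - 170 = 230$)
$a = 13$ ($a = 6 - \left(-2 - 5\right) = 6 - -7 = 6 + 7 = 13$)
$p{\left(O,u \right)} = - \frac{28}{3}$ ($p{\left(O,u \right)} = -5 + \frac{13}{-3} = -5 + 13 \left(- \frac{1}{3}\right) = -5 - \frac{13}{3} = - \frac{28}{3}$)
$z{\left(s \right)} = - \frac{11276}{3}$ ($z{\left(s \right)} = - 4 \left(949 - \left(\frac{28}{3} + 0 s\right)\right) = - 4 \left(949 + \left(- \frac{28}{3} + 0\right)\right) = - 4 \left(949 - \frac{28}{3}\right) = \left(-4\right) \frac{2819}{3} = - \frac{11276}{3}$)
$z{\left(v \right)} - \left(140 + 1009\right) \left(-902\right) = - \frac{11276}{3} - \left(140 + 1009\right) \left(-902\right) = - \frac{11276}{3} - 1149 \left(-902\right) = - \frac{11276}{3} - -1036398 = - \frac{11276}{3} + 1036398 = \frac{3097918}{3}$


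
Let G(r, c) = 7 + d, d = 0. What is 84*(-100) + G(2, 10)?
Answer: -8393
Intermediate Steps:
G(r, c) = 7 (G(r, c) = 7 + 0 = 7)
84*(-100) + G(2, 10) = 84*(-100) + 7 = -8400 + 7 = -8393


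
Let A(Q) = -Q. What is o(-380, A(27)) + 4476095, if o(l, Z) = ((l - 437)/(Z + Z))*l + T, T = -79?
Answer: 120697202/27 ≈ 4.4703e+6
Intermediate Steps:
o(l, Z) = -79 + l*(-437 + l)/(2*Z) (o(l, Z) = ((l - 437)/(Z + Z))*l - 79 = ((-437 + l)/((2*Z)))*l - 79 = ((-437 + l)*(1/(2*Z)))*l - 79 = ((-437 + l)/(2*Z))*l - 79 = l*(-437 + l)/(2*Z) - 79 = -79 + l*(-437 + l)/(2*Z))
o(-380, A(27)) + 4476095 = ((-380)² - 437*(-380) - (-158)*27)/(2*((-1*27))) + 4476095 = (½)*(144400 + 166060 - 158*(-27))/(-27) + 4476095 = (½)*(-1/27)*(144400 + 166060 + 4266) + 4476095 = (½)*(-1/27)*314726 + 4476095 = -157363/27 + 4476095 = 120697202/27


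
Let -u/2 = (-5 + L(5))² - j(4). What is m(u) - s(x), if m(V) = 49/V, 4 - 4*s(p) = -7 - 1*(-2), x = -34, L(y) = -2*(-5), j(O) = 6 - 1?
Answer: -139/40 ≈ -3.4750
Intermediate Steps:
j(O) = 5
L(y) = 10
u = -40 (u = -2*((-5 + 10)² - 1*5) = -2*(5² - 5) = -2*(25 - 5) = -2*20 = -40)
s(p) = 9/4 (s(p) = 1 - (-7 - 1*(-2))/4 = 1 - (-7 + 2)/4 = 1 - ¼*(-5) = 1 + 5/4 = 9/4)
m(u) - s(x) = 49/(-40) - 1*9/4 = 49*(-1/40) - 9/4 = -49/40 - 9/4 = -139/40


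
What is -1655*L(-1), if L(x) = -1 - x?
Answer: 0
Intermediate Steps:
-1655*L(-1) = -1655*(-1 - 1*(-1)) = -1655*(-1 + 1) = -1655*0 = 0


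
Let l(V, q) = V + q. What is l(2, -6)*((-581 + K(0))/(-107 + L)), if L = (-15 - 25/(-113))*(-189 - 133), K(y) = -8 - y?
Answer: 266228/525649 ≈ 0.50647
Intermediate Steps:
L = 537740/113 (L = (-15 - 25*(-1/113))*(-322) = (-15 + 25/113)*(-322) = -1670/113*(-322) = 537740/113 ≈ 4758.8)
l(2, -6)*((-581 + K(0))/(-107 + L)) = (2 - 6)*((-581 + (-8 - 1*0))/(-107 + 537740/113)) = -4*(-581 + (-8 + 0))/525649/113 = -4*(-581 - 8)*113/525649 = -(-2356)*113/525649 = -4*(-66557/525649) = 266228/525649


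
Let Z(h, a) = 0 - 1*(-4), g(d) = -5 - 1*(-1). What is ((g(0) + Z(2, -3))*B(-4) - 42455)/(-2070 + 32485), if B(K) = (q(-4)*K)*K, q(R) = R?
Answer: -1213/869 ≈ -1.3959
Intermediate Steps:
g(d) = -4 (g(d) = -5 + 1 = -4)
B(K) = -4*K² (B(K) = (-4*K)*K = -4*K²)
Z(h, a) = 4 (Z(h, a) = 0 + 4 = 4)
((g(0) + Z(2, -3))*B(-4) - 42455)/(-2070 + 32485) = ((-4 + 4)*(-4*(-4)²) - 42455)/(-2070 + 32485) = (0*(-4*16) - 42455)/30415 = (0*(-64) - 42455)*(1/30415) = (0 - 42455)*(1/30415) = -42455*1/30415 = -1213/869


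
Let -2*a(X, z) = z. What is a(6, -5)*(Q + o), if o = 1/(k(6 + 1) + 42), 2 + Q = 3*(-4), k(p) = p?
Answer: -3425/98 ≈ -34.949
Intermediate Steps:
a(X, z) = -z/2
Q = -14 (Q = -2 + 3*(-4) = -2 - 12 = -14)
o = 1/49 (o = 1/((6 + 1) + 42) = 1/(7 + 42) = 1/49 ≈ 0.020408)
a(6, -5)*(Q + o) = (-½*(-5))*(-14 + 1/49) = (5/2)*(-685/49) = -3425/98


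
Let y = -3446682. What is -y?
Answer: 3446682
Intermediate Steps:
-y = -1*(-3446682) = 3446682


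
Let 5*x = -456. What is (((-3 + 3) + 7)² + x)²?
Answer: 44521/25 ≈ 1780.8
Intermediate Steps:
x = -456/5 (x = (⅕)*(-456) = -456/5 ≈ -91.200)
(((-3 + 3) + 7)² + x)² = (((-3 + 3) + 7)² - 456/5)² = ((0 + 7)² - 456/5)² = (7² - 456/5)² = (49 - 456/5)² = (-211/5)² = 44521/25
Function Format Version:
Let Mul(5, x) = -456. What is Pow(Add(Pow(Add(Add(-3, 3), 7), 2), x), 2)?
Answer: Rational(44521, 25) ≈ 1780.8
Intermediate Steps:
x = Rational(-456, 5) (x = Mul(Rational(1, 5), -456) = Rational(-456, 5) ≈ -91.200)
Pow(Add(Pow(Add(Add(-3, 3), 7), 2), x), 2) = Pow(Add(Pow(Add(Add(-3, 3), 7), 2), Rational(-456, 5)), 2) = Pow(Add(Pow(Add(0, 7), 2), Rational(-456, 5)), 2) = Pow(Add(Pow(7, 2), Rational(-456, 5)), 2) = Pow(Add(49, Rational(-456, 5)), 2) = Pow(Rational(-211, 5), 2) = Rational(44521, 25)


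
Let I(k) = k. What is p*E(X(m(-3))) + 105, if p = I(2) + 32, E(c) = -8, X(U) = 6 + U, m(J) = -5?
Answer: -167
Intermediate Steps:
p = 34 (p = 2 + 32 = 34)
p*E(X(m(-3))) + 105 = 34*(-8) + 105 = -272 + 105 = -167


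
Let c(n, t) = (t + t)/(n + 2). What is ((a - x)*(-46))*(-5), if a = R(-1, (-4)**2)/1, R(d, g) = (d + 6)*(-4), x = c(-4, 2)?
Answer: -4140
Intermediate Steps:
c(n, t) = 2*t/(2 + n) (c(n, t) = (2*t)/(2 + n) = 2*t/(2 + n))
x = -2 (x = 2*2/(2 - 4) = 2*2/(-2) = 2*2*(-1/2) = -2)
R(d, g) = -24 - 4*d (R(d, g) = (6 + d)*(-4) = -24 - 4*d)
a = -20 (a = (-24 - 4*(-1))/1 = (-24 + 4)*1 = -20*1 = -20)
((a - x)*(-46))*(-5) = ((-20 - 1*(-2))*(-46))*(-5) = ((-20 + 2)*(-46))*(-5) = -18*(-46)*(-5) = 828*(-5) = -4140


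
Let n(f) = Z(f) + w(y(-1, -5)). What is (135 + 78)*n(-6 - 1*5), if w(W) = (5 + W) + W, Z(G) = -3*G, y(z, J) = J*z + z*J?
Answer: 12354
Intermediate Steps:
y(z, J) = 2*J*z (y(z, J) = J*z + J*z = 2*J*z)
w(W) = 5 + 2*W
n(f) = 25 - 3*f (n(f) = -3*f + (5 + 2*(2*(-5)*(-1))) = -3*f + (5 + 2*10) = -3*f + (5 + 20) = -3*f + 25 = 25 - 3*f)
(135 + 78)*n(-6 - 1*5) = (135 + 78)*(25 - 3*(-6 - 1*5)) = 213*(25 - 3*(-6 - 5)) = 213*(25 - 3*(-11)) = 213*(25 + 33) = 213*58 = 12354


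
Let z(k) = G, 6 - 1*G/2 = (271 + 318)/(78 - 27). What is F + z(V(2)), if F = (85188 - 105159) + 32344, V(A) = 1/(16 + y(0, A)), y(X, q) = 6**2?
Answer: 630457/51 ≈ 12362.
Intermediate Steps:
y(X, q) = 36
V(A) = 1/52 (V(A) = 1/(16 + 36) = 1/52)
F = 12373 (F = -19971 + 32344 = 12373)
G = -566/51 (G = 12 - 2*(271 + 318)/(78 - 27) = 12 - 1178/51 = -566/51 ≈ -11.098)
z(k) = -566/51
F + z(V(2)) = 12373 - 566/51 = 630457/51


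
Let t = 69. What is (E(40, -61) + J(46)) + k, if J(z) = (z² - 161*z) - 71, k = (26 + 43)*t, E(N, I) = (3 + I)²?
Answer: 2764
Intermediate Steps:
k = 4761 (k = (26 + 43)*69 = 69*69 = 4761)
J(z) = -71 + z² - 161*z
(E(40, -61) + J(46)) + k = ((3 - 61)² + (-71 + 46² - 161*46)) + 4761 = ((-58)² + (-71 + 2116 - 7406)) + 4761 = (3364 - 5361) + 4761 = -1997 + 4761 = 2764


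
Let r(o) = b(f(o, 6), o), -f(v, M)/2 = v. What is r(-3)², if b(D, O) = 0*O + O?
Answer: 9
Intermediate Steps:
f(v, M) = -2*v
b(D, O) = O (b(D, O) = 0 + O = O)
r(o) = o
r(-3)² = (-3)² = 9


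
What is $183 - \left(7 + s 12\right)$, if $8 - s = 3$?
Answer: $116$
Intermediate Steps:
$s = 5$ ($s = 8 - 3 = 5$)
$183 - \left(7 + s 12\right) = 183 - \left(7 + 5 \cdot 12\right) = 183 - \left(7 + 60\right) = 183 - 67 = 116$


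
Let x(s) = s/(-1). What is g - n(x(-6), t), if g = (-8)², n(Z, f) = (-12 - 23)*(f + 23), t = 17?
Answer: 1464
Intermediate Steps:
x(s) = -s (x(s) = s*(-1) = -s)
n(Z, f) = -805 - 35*f (n(Z, f) = -35*(23 + f) = -805 - 35*f)
g = 64
g - n(x(-6), t) = 64 - (-805 - 35*17) = 64 - (-805 - 595) = 64 - 1*(-1400) = 64 + 1400 = 1464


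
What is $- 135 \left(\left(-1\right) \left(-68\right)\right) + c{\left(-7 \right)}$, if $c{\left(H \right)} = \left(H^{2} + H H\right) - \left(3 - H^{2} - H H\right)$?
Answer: $-8987$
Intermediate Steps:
$c{\left(H \right)} = -3 + 4 H^{2}$ ($c{\left(H \right)} = \left(H^{2} + H^{2}\right) + \left(\left(H^{2} + H^{2}\right) - 3\right) = 2 H^{2} + \left(2 H^{2} - 3\right) = 2 H^{2} + \left(-3 + 2 H^{2}\right) = -3 + 4 H^{2}$)
$- 135 \left(\left(-1\right) \left(-68\right)\right) + c{\left(-7 \right)} = - 135 \left(\left(-1\right) \left(-68\right)\right) - \left(3 - 4 \left(-7\right)^{2}\right) = \left(-135\right) 68 + \left(-3 + 4 \cdot 49\right) = -9180 + \left(-3 + 196\right) = -9180 + 193 = -8987$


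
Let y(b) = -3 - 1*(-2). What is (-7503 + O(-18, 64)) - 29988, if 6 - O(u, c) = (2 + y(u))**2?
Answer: -37486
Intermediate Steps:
y(b) = -1 (y(b) = -3 + 2 = -1)
O(u, c) = 5 (O(u, c) = 6 - (2 - 1)**2 = 6 - 1*1**2 = 6 - 1*1 = 6 - 1 = 5)
(-7503 + O(-18, 64)) - 29988 = (-7503 + 5) - 29988 = -7498 - 29988 = -37486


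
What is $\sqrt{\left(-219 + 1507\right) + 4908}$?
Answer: $2 \sqrt{1549} \approx 78.715$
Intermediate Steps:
$\sqrt{\left(-219 + 1507\right) + 4908} = \sqrt{1288 + 4908} = \sqrt{6196} = 2 \sqrt{1549}$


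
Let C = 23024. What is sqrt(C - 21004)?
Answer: 2*sqrt(505) ≈ 44.944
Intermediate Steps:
sqrt(C - 21004) = sqrt(23024 - 21004) = sqrt(2020) = 2*sqrt(505)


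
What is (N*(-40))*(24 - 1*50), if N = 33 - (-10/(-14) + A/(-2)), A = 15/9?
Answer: 723320/21 ≈ 34444.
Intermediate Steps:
A = 5/3 (A = 15*(1/9) = 5/3 ≈ 1.6667)
N = 1391/42 (N = 33 - (-10/(-14) + (5/3)/(-2)) = 33 - (-10*(-1/14) + (5/3)*(-1/2)) = 33 - (5/7 - 5/6) = 33 - 1*(-5/42) = 33 + 5/42 = 1391/42 ≈ 33.119)
(N*(-40))*(24 - 1*50) = ((1391/42)*(-40))*(24 - 1*50) = -27820*(24 - 50)/21 = -27820/21*(-26) = 723320/21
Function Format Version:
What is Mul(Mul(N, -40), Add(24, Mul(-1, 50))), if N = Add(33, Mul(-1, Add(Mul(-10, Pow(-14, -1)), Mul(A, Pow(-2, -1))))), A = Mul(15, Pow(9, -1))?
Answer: Rational(723320, 21) ≈ 34444.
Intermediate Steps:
A = Rational(5, 3) (A = Mul(15, Rational(1, 9)) = Rational(5, 3) ≈ 1.6667)
N = Rational(1391, 42) (N = Add(33, Mul(-1, Add(Mul(-10, Pow(-14, -1)), Mul(Rational(5, 3), Pow(-2, -1))))) = Add(33, Mul(-1, Add(Mul(-10, Rational(-1, 14)), Mul(Rational(5, 3), Rational(-1, 2))))) = Add(33, Mul(-1, Add(Rational(5, 7), Rational(-5, 6)))) = Add(33, Mul(-1, Rational(-5, 42))) = Add(33, Rational(5, 42)) = Rational(1391, 42) ≈ 33.119)
Mul(Mul(N, -40), Add(24, Mul(-1, 50))) = Mul(Mul(Rational(1391, 42), -40), Add(24, Mul(-1, 50))) = Mul(Rational(-27820, 21), Add(24, -50)) = Mul(Rational(-27820, 21), -26) = Rational(723320, 21)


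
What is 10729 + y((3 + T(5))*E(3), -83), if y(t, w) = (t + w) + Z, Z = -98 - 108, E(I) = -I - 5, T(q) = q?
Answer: 10376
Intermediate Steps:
E(I) = -5 - I
Z = -206
y(t, w) = -206 + t + w (y(t, w) = (t + w) - 206 = -206 + t + w)
10729 + y((3 + T(5))*E(3), -83) = 10729 + (-206 + (3 + 5)*(-5 - 1*3) - 83) = 10729 + (-206 + 8*(-5 - 3) - 83) = 10729 + (-206 + 8*(-8) - 83) = 10729 + (-206 - 64 - 83) = 10729 - 353 = 10376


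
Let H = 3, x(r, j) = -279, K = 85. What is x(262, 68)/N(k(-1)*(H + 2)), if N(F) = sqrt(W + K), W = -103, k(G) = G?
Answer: 93*I*sqrt(2)/2 ≈ 65.761*I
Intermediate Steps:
N(F) = 3*I*sqrt(2) (N(F) = sqrt(-103 + 85) = sqrt(-18) = 3*I*sqrt(2))
x(262, 68)/N(k(-1)*(H + 2)) = -279*(-I*sqrt(2)/6) = -(-93)*I*sqrt(2)/2 = 93*I*sqrt(2)/2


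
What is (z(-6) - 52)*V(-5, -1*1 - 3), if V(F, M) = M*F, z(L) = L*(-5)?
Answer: -440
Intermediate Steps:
z(L) = -5*L
V(F, M) = F*M
(z(-6) - 52)*V(-5, -1*1 - 3) = (-5*(-6) - 52)*(-5*(-1*1 - 3)) = (30 - 52)*(-5*(-1 - 3)) = -(-110)*(-4) = -22*20 = -440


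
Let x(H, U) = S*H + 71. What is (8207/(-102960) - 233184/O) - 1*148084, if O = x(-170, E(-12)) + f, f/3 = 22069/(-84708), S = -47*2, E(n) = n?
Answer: -6910407063022337089/46660850842320 ≈ -1.4810e+5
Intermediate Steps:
S = -94
x(H, U) = 71 - 94*H (x(H, U) = -94*H + 71 = 71 - 94*H)
f = -22069/28236 (f = 3*(22069/(-84708)) = 3*(22069*(-1/84708)) = 3*(-22069/84708) = -22069/28236 ≈ -0.78159)
O = 453193967/28236 (O = (71 - 94*(-170)) - 22069/28236 = (71 + 15980) - 22069/28236 = 16051 - 22069/28236 = 453193967/28236 ≈ 16050.)
(8207/(-102960) - 233184/O) - 1*148084 = (8207/(-102960) - 233184/453193967/28236) - 1*148084 = (8207*(-1/102960) - 233184*28236/453193967) - 148084 = (-8207/102960 - 6584183424/453193967) - 148084 = -681626888222209/46660850842320 - 148084 = -6910407063022337089/46660850842320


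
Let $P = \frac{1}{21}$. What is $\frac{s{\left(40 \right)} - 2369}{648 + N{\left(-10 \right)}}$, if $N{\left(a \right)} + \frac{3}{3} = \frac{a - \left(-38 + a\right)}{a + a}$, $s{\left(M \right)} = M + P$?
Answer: $- \frac{489080}{135471} \approx -3.6102$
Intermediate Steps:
$P = \frac{1}{21} \approx 0.047619$
$s{\left(M \right)} = \frac{1}{21} + M$ ($s{\left(M \right)} = M + \frac{1}{21} = \frac{1}{21} + M$)
$N{\left(a \right)} = -1 + \frac{19}{a}$ ($N{\left(a \right)} = -1 + \frac{a - \left(-38 + a\right)}{a + a} = -1 + \frac{38}{2 a} = -1 + 38 \frac{1}{2 a} = -1 + \frac{19}{a}$)
$\frac{s{\left(40 \right)} - 2369}{648 + N{\left(-10 \right)}} = \frac{\left(\frac{1}{21} + 40\right) - 2369}{648 + \frac{19 - -10}{-10}} = \frac{\frac{841}{21} - 2369}{648 - \frac{19 + 10}{10}} = - \frac{48908}{21 \left(648 - \frac{29}{10}\right)} = - \frac{48908}{21 \cdot \frac{6451}{10}} = \left(- \frac{48908}{21}\right) \frac{10}{6451} = - \frac{489080}{135471}$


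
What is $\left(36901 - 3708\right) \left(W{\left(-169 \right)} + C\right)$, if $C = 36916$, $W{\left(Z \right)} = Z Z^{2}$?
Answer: $-158990918349$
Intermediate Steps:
$W{\left(Z \right)} = Z^{3}$
$\left(36901 - 3708\right) \left(W{\left(-169 \right)} + C\right) = \left(36901 - 3708\right) \left(\left(-169\right)^{3} + 36916\right) = 33193 \left(-4826809 + 36916\right) = 33193 \left(-4789893\right) = -158990918349$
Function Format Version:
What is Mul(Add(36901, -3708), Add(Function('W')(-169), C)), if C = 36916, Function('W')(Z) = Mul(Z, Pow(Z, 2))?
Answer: -158990918349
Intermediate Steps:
Function('W')(Z) = Pow(Z, 3)
Mul(Add(36901, -3708), Add(Function('W')(-169), C)) = Mul(Add(36901, -3708), Add(Pow(-169, 3), 36916)) = Mul(33193, Add(-4826809, 36916)) = Mul(33193, -4789893) = -158990918349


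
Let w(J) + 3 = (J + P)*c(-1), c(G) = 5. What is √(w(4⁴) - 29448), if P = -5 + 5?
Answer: I*√28171 ≈ 167.84*I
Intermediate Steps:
P = 0
w(J) = -3 + 5*J (w(J) = -3 + (J + 0)*5 = -3 + J*5 = -3 + 5*J)
√(w(4⁴) - 29448) = √((-3 + 5*4⁴) - 29448) = √((-3 + 5*256) - 29448) = √((-3 + 1280) - 29448) = √(1277 - 29448) = √(-28171) = I*√28171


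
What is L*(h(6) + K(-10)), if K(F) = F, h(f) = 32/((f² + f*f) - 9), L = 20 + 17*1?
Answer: -22126/63 ≈ -351.21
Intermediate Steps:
L = 37 (L = 20 + 17 = 37)
h(f) = 32/(-9 + 2*f²) (h(f) = 32/((f² + f²) - 9) = 32/(2*f² - 9) = 32/(-9 + 2*f²))
L*(h(6) + K(-10)) = 37*(32/(-9 + 2*6²) - 10) = 37*(32/(-9 + 2*36) - 10) = 37*(32/(-9 + 72) - 10) = 37*(32/63 - 10) = 37*(-598/63) = -22126/63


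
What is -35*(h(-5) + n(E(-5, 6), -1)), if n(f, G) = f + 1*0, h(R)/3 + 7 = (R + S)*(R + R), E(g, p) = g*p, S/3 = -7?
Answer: -25515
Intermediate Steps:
S = -21 (S = 3*(-7) = -21)
h(R) = -21 + 6*R*(-21 + R) (h(R) = -21 + 3*((R - 21)*(R + R)) = -21 + 3*((-21 + R)*(2*R)) = -21 + 3*(2*R*(-21 + R)) = -21 + 6*R*(-21 + R))
n(f, G) = f (n(f, G) = f + 0 = f)
-35*(h(-5) + n(E(-5, 6), -1)) = -35*((-21 - 126*(-5) + 6*(-5)²) - 5*6) = -35*((-21 + 630 + 6*25) - 30) = -35*((-21 + 630 + 150) - 30) = -35*(759 - 30) = -35*729 = -25515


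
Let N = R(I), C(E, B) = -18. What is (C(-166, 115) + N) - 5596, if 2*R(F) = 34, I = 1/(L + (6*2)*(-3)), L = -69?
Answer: -5597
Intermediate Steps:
I = -1/105 (I = 1/(-69 + (6*2)*(-3)) = 1/(-69 + 12*(-3)) = 1/(-69 - 36) = 1/(-105) = -1/105 ≈ -0.0095238)
R(F) = 17 (R(F) = (½)*34 = 17)
N = 17
(C(-166, 115) + N) - 5596 = (-18 + 17) - 5596 = -1 - 5596 = -5597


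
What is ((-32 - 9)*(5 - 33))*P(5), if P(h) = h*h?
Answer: 28700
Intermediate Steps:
P(h) = h²
((-32 - 9)*(5 - 33))*P(5) = ((-32 - 9)*(5 - 33))*5² = -41*(-28)*25 = 1148*25 = 28700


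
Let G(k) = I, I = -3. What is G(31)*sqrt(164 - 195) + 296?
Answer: 296 - 3*I*sqrt(31) ≈ 296.0 - 16.703*I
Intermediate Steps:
G(k) = -3
G(31)*sqrt(164 - 195) + 296 = -3*sqrt(164 - 195) + 296 = -3*I*sqrt(31) + 296 = 296 - 3*I*sqrt(31)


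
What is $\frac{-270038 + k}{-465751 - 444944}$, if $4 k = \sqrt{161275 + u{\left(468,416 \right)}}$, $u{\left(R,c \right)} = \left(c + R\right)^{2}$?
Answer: $\frac{270038}{910695} - \frac{\sqrt{942731}}{3642780} \approx 0.29625$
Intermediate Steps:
$u{\left(R,c \right)} = \left(R + c\right)^{2}$
$k = \frac{\sqrt{942731}}{4}$ ($k = \frac{\sqrt{161275 + \left(468 + 416\right)^{2}}}{4} = \frac{\sqrt{161275 + 884^{2}}}{4} = \frac{\sqrt{161275 + 781456}}{4} = \frac{\sqrt{942731}}{4} \approx 242.74$)
$\frac{-270038 + k}{-465751 - 444944} = \frac{-270038 + \frac{\sqrt{942731}}{4}}{-465751 - 444944} = \frac{-270038 + \frac{\sqrt{942731}}{4}}{-910695} = \left(-270038 + \frac{\sqrt{942731}}{4}\right) \left(- \frac{1}{910695}\right) = \frac{270038}{910695} - \frac{\sqrt{942731}}{3642780}$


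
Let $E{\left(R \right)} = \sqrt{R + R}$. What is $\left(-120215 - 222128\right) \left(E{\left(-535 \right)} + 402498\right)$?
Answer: $-137792372814 - 342343 i \sqrt{1070} \approx -1.3779 \cdot 10^{11} - 1.1198 \cdot 10^{7} i$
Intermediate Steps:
$E{\left(R \right)} = \sqrt{2} \sqrt{R}$ ($E{\left(R \right)} = \sqrt{2 R} = \sqrt{2} \sqrt{R}$)
$\left(-120215 - 222128\right) \left(E{\left(-535 \right)} + 402498\right) = \left(-120215 - 222128\right) \left(\sqrt{2} \sqrt{-535} + 402498\right) = \left(-120215 - 222128\right) \left(\sqrt{2} i \sqrt{535} + 402498\right) = - 342343 \left(i \sqrt{1070} + 402498\right) = - 342343 \left(402498 + i \sqrt{1070}\right) = -137792372814 - 342343 i \sqrt{1070}$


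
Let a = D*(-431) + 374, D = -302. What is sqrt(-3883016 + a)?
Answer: 4*I*sqrt(234530) ≈ 1937.1*I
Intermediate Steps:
a = 130536 (a = -302*(-431) + 374 = 130162 + 374 = 130536)
sqrt(-3883016 + a) = sqrt(-3883016 + 130536) = sqrt(-3752480) = 4*I*sqrt(234530)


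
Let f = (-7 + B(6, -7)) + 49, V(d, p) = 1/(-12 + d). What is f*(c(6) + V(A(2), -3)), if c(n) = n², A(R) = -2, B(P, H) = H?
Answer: 2515/2 ≈ 1257.5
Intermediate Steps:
f = 35 (f = (-7 - 7) + 49 = -14 + 49 = 35)
f*(c(6) + V(A(2), -3)) = 35*(6² + 1/(-12 - 2)) = 35*(36 + 1/(-14)) = 35*(36 - 1/14) = 35*(503/14) = 2515/2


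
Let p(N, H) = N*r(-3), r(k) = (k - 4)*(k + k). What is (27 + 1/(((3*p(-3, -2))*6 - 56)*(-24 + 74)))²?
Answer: 9843272485201/13502440000 ≈ 729.00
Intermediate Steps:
r(k) = 2*k*(-4 + k) (r(k) = (-4 + k)*(2*k) = 2*k*(-4 + k))
p(N, H) = 42*N (p(N, H) = N*(2*(-3)*(-4 - 3)) = N*(2*(-3)*(-7)) = N*42 = 42*N)
(27 + 1/(((3*p(-3, -2))*6 - 56)*(-24 + 74)))² = (27 + 1/(((3*(42*(-3)))*6 - 56)*(-24 + 74)))² = (27 + 1/(((3*(-126))*6 - 56)*50))² = (27 + 1/((-378*6 - 56)*50))² = (27 + 1/((-2268 - 56)*50))² = (27 + 1/(-2324*50))² = (27 + 1/(-116200))² = (27 - 1/116200)² = (3137399/116200)² = 9843272485201/13502440000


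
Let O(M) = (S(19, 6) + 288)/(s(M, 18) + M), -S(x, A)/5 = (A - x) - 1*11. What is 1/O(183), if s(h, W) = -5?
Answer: 89/204 ≈ 0.43627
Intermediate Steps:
S(x, A) = 55 - 5*A + 5*x (S(x, A) = -5*((A - x) - 1*11) = -5*((A - x) - 11) = -5*(-11 + A - x) = 55 - 5*A + 5*x)
O(M) = 408/(-5 + M) (O(M) = ((55 - 5*6 + 5*19) + 288)/(-5 + M) = ((55 - 30 + 95) + 288)/(-5 + M) = (120 + 288)/(-5 + M) = 408/(-5 + M))
1/O(183) = 1/(408/(-5 + 183)) = 1/(408/178) = 1/(408*(1/178)) = 1/(204/89) = 89/204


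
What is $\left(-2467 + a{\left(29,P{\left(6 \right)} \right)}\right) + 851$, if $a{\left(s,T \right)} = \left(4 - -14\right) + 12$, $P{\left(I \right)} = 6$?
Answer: $-1586$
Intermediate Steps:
$a{\left(s,T \right)} = 30$ ($a{\left(s,T \right)} = \left(4 + 14\right) + 12 = 18 + 12 = 30$)
$\left(-2467 + a{\left(29,P{\left(6 \right)} \right)}\right) + 851 = \left(-2467 + 30\right) + 851 = -2437 + 851 = -1586$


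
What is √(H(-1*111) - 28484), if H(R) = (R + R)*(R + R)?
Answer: 40*√13 ≈ 144.22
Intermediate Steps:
H(R) = 4*R² (H(R) = (2*R)*(2*R) = 4*R²)
√(H(-1*111) - 28484) = √(4*(-1*111)² - 28484) = √(4*(-111)² - 28484) = √(4*12321 - 28484) = √(49284 - 28484) = √20800 = 40*√13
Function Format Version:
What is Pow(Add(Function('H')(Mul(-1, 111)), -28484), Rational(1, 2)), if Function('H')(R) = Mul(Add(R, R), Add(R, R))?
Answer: Mul(40, Pow(13, Rational(1, 2))) ≈ 144.22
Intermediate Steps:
Function('H')(R) = Mul(4, Pow(R, 2)) (Function('H')(R) = Mul(Mul(2, R), Mul(2, R)) = Mul(4, Pow(R, 2)))
Pow(Add(Function('H')(Mul(-1, 111)), -28484), Rational(1, 2)) = Pow(Add(Mul(4, Pow(Mul(-1, 111), 2)), -28484), Rational(1, 2)) = Pow(Add(Mul(4, Pow(-111, 2)), -28484), Rational(1, 2)) = Pow(Add(Mul(4, 12321), -28484), Rational(1, 2)) = Pow(Add(49284, -28484), Rational(1, 2)) = Pow(20800, Rational(1, 2)) = Mul(40, Pow(13, Rational(1, 2)))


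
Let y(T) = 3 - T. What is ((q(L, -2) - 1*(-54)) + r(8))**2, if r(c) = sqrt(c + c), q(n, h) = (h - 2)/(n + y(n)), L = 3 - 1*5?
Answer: 28900/9 ≈ 3211.1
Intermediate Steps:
L = -2 (L = 3 - 5 = -2)
q(n, h) = -2/3 + h/3 (q(n, h) = (h - 2)/(n + (3 - n)) = (-2 + h)/3 = (-2 + h)*(1/3) = -2/3 + h/3)
r(c) = sqrt(2)*sqrt(c) (r(c) = sqrt(2*c) = sqrt(2)*sqrt(c))
((q(L, -2) - 1*(-54)) + r(8))**2 = (((-2/3 + (1/3)*(-2)) - 1*(-54)) + sqrt(2)*sqrt(8))**2 = (((-2/3 - 2/3) + 54) + sqrt(2)*(2*sqrt(2)))**2 = ((-4/3 + 54) + 4)**2 = (158/3 + 4)**2 = (170/3)**2 = 28900/9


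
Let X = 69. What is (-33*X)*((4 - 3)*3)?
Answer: -6831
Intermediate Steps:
(-33*X)*((4 - 3)*3) = (-33*69)*((4 - 3)*3) = -2277*3 = -6831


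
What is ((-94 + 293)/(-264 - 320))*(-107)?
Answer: 21293/584 ≈ 36.461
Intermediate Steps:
((-94 + 293)/(-264 - 320))*(-107) = (199/(-584))*(-107) = (199*(-1/584))*(-107) = -199/584*(-107) = 21293/584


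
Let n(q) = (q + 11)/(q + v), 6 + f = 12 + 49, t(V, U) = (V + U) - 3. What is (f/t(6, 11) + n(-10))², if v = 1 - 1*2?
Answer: 349281/23716 ≈ 14.728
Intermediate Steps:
t(V, U) = -3 + U + V (t(V, U) = (U + V) - 3 = -3 + U + V)
f = 55 (f = -6 + (12 + 49) = -6 + 61 = 55)
v = -1 (v = 1 - 2 = -1)
n(q) = (11 + q)/(-1 + q) (n(q) = (q + 11)/(q - 1) = (11 + q)/(-1 + q))
(f/t(6, 11) + n(-10))² = (55/(-3 + 11 + 6) + (11 - 10)/(-1 - 10))² = (55/14 + 1/(-11))² = (55*(1/14) - 1/11*1)² = (55/14 - 1/11)² = (591/154)² = 349281/23716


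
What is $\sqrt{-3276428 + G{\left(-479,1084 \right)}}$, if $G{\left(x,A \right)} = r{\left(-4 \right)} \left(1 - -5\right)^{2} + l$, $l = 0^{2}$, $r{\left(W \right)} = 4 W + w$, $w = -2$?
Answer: $2 i \sqrt{819269} \approx 1810.3 i$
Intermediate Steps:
$r{\left(W \right)} = -2 + 4 W$ ($r{\left(W \right)} = 4 W - 2 = -2 + 4 W$)
$l = 0$
$G{\left(x,A \right)} = -648$ ($G{\left(x,A \right)} = \left(-2 + 4 \left(-4\right)\right) \left(1 - -5\right)^{2} + 0 = \left(-2 - 16\right) \left(1 + 5\right)^{2} + 0 = - 18 \cdot 6^{2} + 0 = \left(-18\right) 36 + 0 = -648 + 0 = -648$)
$\sqrt{-3276428 + G{\left(-479,1084 \right)}} = \sqrt{-3276428 - 648} = \sqrt{-3277076} = 2 i \sqrt{819269}$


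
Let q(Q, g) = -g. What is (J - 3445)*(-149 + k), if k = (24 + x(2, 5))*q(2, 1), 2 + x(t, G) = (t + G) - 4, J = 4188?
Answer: -129282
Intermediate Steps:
x(t, G) = -6 + G + t (x(t, G) = -2 + ((t + G) - 4) = -2 + ((G + t) - 4) = -2 + (-4 + G + t) = -6 + G + t)
k = -25 (k = (24 + (-6 + 5 + 2))*(-1*1) = (24 + 1)*(-1) = 25*(-1) = -25)
(J - 3445)*(-149 + k) = (4188 - 3445)*(-149 - 25) = 743*(-174) = -129282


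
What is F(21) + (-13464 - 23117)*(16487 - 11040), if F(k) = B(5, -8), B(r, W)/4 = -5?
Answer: -199256727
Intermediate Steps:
B(r, W) = -20 (B(r, W) = 4*(-5) = -20)
F(k) = -20
F(21) + (-13464 - 23117)*(16487 - 11040) = -20 + (-13464 - 23117)*(16487 - 11040) = -20 - 36581*5447 = -20 - 199256707 = -199256727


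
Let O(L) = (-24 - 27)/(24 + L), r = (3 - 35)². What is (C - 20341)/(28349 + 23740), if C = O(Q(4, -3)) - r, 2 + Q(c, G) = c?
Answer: -555541/1354314 ≈ -0.41020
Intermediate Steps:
Q(c, G) = -2 + c
r = 1024 (r = (-32)² = 1024)
O(L) = -51/(24 + L)
C = -26675/26 (C = -51/(24 + (-2 + 4)) - 1*1024 = -51/(24 + 2) - 1024 = -51/26 - 1024 = -26675/26 ≈ -1026.0)
(C - 20341)/(28349 + 23740) = (-26675/26 - 20341)/(28349 + 23740) = -555541/26/52089 = -555541/26*1/52089 = -555541/1354314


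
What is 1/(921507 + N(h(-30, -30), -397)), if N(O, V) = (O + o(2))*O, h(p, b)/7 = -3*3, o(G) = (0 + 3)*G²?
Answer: 1/924720 ≈ 1.0814e-6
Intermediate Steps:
o(G) = 3*G²
h(p, b) = -63 (h(p, b) = 7*(-3*3) = 7*(-9) = -63)
N(O, V) = O*(12 + O) (N(O, V) = (O + 3*2²)*O = (O + 3*4)*O = (O + 12)*O = (12 + O)*O = O*(12 + O))
1/(921507 + N(h(-30, -30), -397)) = 1/(921507 - 63*(12 - 63)) = 1/(921507 - 63*(-51)) = 1/(921507 + 3213) = 1/924720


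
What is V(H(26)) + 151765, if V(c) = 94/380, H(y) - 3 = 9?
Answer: 28835397/190 ≈ 1.5177e+5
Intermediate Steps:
H(y) = 12 (H(y) = 3 + 9 = 12)
V(c) = 47/190 (V(c) = 94*(1/380) = 47/190)
V(H(26)) + 151765 = 47/190 + 151765 = 28835397/190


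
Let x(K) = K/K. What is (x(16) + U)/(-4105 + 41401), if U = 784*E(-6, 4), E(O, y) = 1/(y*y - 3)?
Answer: 797/484848 ≈ 0.0016438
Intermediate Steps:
E(O, y) = 1/(-3 + y²) (E(O, y) = 1/(y² - 3) = 1/(-3 + y²))
U = 784/13 (U = 784/(-3 + 4²) = 784/(-3 + 16) = 784/13 ≈ 60.308)
x(K) = 1
(x(16) + U)/(-4105 + 41401) = (1 + 784/13)/(-4105 + 41401) = (797/13)/37296 = (797/13)*(1/37296) = 797/484848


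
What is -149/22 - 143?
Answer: -3295/22 ≈ -149.77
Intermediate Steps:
-149/22 - 143 = -3295/22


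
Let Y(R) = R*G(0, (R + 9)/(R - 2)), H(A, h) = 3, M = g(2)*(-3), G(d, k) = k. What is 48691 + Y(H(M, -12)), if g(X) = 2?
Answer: 48727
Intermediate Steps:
M = -6 (M = 2*(-3) = -6)
Y(R) = R*(9 + R)/(-2 + R) (Y(R) = R*((R + 9)/(R - 2)) = R*((9 + R)/(-2 + R)) = R*(9 + R)/(-2 + R))
48691 + Y(H(M, -12)) = 48691 + 3*(9 + 3)/(-2 + 3) = 48691 + 3*12/1 = 48691 + 3*1*12 = 48691 + 36 = 48727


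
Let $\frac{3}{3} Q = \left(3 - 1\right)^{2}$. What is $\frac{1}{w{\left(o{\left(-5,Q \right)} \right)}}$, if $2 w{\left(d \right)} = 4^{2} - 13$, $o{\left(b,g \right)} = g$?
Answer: $\frac{2}{3} \approx 0.66667$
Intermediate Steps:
$Q = 4$ ($Q = \left(3 - 1\right)^{2} = 2^{2} = 4$)
$w{\left(d \right)} = \frac{3}{2}$ ($w{\left(d \right)} = \frac{4^{2} - 13}{2} = \frac{16 - 13}{2} = \frac{1}{2} \cdot 3 = \frac{3}{2}$)
$\frac{1}{w{\left(o{\left(-5,Q \right)} \right)}} = \frac{1}{\frac{3}{2}} = \frac{2}{3}$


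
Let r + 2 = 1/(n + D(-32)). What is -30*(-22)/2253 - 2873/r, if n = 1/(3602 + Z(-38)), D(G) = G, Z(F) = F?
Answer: 246121395041/173975158 ≈ 1414.7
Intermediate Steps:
n = 1/3564 (n = 1/(3602 - 38) = 1/3564 ≈ 0.00028058)
r = -231658/114047 (r = -2 + 1/(1/3564 - 32) = -2 + 1/(-114047/3564) = -2 - 3564/114047 = -231658/114047 ≈ -2.0313)
-30*(-22)/2253 - 2873/r = -30*(-22)/2253 - 2873/(-231658/114047) = 660*(1/2253) - 2873*(-114047/231658) = 220/751 + 327657031/231658 = 246121395041/173975158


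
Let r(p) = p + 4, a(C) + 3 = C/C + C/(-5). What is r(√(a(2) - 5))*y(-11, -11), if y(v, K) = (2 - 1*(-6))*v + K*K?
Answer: 132 + 33*I*√185/5 ≈ 132.0 + 89.77*I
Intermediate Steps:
y(v, K) = K² + 8*v (y(v, K) = (2 + 6)*v + K² = 8*v + K² = K² + 8*v)
a(C) = -2 - C/5 (a(C) = -3 + (C/C + C/(-5)) = -3 + (1 + C*(-⅕)) = -3 + (1 - C/5) = -2 - C/5)
r(p) = 4 + p
r(√(a(2) - 5))*y(-11, -11) = (4 + √((-2 - ⅕*2) - 5))*((-11)² + 8*(-11)) = (4 + √((-2 - ⅖) - 5))*(121 - 88) = (4 + √(-12/5 - 5))*33 = (4 + √(-37/5))*33 = (4 + I*√185/5)*33 = 132 + 33*I*√185/5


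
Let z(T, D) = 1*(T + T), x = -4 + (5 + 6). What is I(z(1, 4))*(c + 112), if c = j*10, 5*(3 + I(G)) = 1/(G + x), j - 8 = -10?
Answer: -12328/45 ≈ -273.96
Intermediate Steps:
x = 7 (x = -4 + 11 = 7)
j = -2 (j = 8 - 10 = -2)
z(T, D) = 2*T (z(T, D) = 1*(2*T) = 2*T)
I(G) = -3 + 1/(5*(7 + G)) (I(G) = -3 + 1/(5*(G + 7)) = -3 + 1/(5*(7 + G)))
c = -20 (c = -2*10 = -20)
I(z(1, 4))*(c + 112) = ((-104 - 30)/(5*(7 + 2*1)))*(-20 + 112) = ((-104 - 15*2)/(5*(7 + 2)))*92 = ((⅕)*(-104 - 30)/9)*92 = ((⅕)*(⅑)*(-134))*92 = -134/45*92 = -12328/45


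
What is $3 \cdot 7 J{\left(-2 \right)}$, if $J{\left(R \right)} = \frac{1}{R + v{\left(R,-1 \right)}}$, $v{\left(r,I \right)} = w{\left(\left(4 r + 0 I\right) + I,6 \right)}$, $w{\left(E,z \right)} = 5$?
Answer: $7$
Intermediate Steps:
$v{\left(r,I \right)} = 5$
$J{\left(R \right)} = \frac{1}{5 + R}$ ($J{\left(R \right)} = \frac{1}{R + 5} = \frac{1}{5 + R}$)
$3 \cdot 7 J{\left(-2 \right)} = \frac{3 \cdot 7}{5 - 2} = \frac{21}{3} = 21 \cdot \frac{1}{3} = 7$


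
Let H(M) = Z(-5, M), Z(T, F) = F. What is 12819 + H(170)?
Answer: 12989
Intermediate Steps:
H(M) = M
12819 + H(170) = 12819 + 170 = 12989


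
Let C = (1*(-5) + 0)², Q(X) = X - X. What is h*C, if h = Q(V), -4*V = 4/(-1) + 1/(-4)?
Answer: 0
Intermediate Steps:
V = 17/16 (V = -(4/(-1) + 1/(-4))/4 = -(4*(-1) + 1*(-¼))/4 = -(-4 - ¼)/4 = -¼*(-17/4) = 17/16 ≈ 1.0625)
Q(X) = 0
C = 25 (C = (-5 + 0)² = (-5)² = 25)
h = 0
h*C = 0*25 = 0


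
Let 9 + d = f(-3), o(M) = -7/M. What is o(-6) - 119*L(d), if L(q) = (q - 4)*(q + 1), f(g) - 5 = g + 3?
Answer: -17129/6 ≈ -2854.8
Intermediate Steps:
f(g) = 8 + g (f(g) = 5 + (g + 3) = 5 + (3 + g) = 8 + g)
d = -4 (d = -9 + (8 - 3) = -9 + 5 = -4)
L(q) = (1 + q)*(-4 + q) (L(q) = (-4 + q)*(1 + q) = (1 + q)*(-4 + q))
o(-6) - 119*L(d) = -7/(-6) - 119*(-4 + (-4)**2 - 3*(-4)) = -7*(-1/6) - 119*(-4 + 16 + 12) = 7/6 - 119*24 = 7/6 - 2856 = -17129/6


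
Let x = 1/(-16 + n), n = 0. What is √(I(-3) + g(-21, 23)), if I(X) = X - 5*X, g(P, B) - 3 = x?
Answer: √239/4 ≈ 3.8649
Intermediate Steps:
x = -1/16 (x = 1/(-16 + 0) = 1/(-16) = -1/16 ≈ -0.062500)
g(P, B) = 47/16 (g(P, B) = 3 - 1/16 = 47/16)
I(X) = -4*X
√(I(-3) + g(-21, 23)) = √(-4*(-3) + 47/16) = √(12 + 47/16) = √(239/16) = √239/4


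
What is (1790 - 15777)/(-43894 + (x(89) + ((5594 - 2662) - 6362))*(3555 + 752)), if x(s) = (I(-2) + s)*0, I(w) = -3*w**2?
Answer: 13987/14816904 ≈ 0.00094399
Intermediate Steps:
x(s) = 0 (x(s) = (-3*(-2)**2 + s)*0 = (-3*4 + s)*0 = (-12 + s)*0 = 0)
(1790 - 15777)/(-43894 + (x(89) + ((5594 - 2662) - 6362))*(3555 + 752)) = (1790 - 15777)/(-43894 + (0 + ((5594 - 2662) - 6362))*(3555 + 752)) = -13987/(-43894 + (0 + (2932 - 6362))*4307) = -13987/(-43894 + (0 - 3430)*4307) = -13987/(-43894 - 3430*4307) = -13987/(-43894 - 14773010) = -13987/(-14816904) = -13987*(-1/14816904) = 13987/14816904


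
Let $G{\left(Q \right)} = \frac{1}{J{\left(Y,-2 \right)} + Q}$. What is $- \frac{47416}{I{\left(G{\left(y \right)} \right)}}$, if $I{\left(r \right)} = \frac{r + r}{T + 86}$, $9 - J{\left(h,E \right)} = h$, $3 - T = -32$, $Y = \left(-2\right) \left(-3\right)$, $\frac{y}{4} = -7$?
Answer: $71716700$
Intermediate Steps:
$y = -28$ ($y = 4 \left(-7\right) = -28$)
$Y = 6$
$T = 35$ ($T = 3 - -32 = 3 + 32 = 35$)
$J{\left(h,E \right)} = 9 - h$
$G{\left(Q \right)} = \frac{1}{3 + Q}$ ($G{\left(Q \right)} = \frac{1}{\left(9 - 6\right) + Q} = \frac{1}{3 + Q}$)
$I{\left(r \right)} = \frac{2 r}{121}$ ($I{\left(r \right)} = \frac{r + r}{35 + 86} = \frac{2 r}{121}$)
$- \frac{47416}{I{\left(G{\left(y \right)} \right)}} = - \frac{47416}{\frac{2}{121} \frac{1}{3 - 28}} = - \frac{47416}{\frac{2}{121} \frac{1}{-25}} = - \frac{47416}{\frac{2}{121} \left(- \frac{1}{25}\right)} = - \frac{47416}{- \frac{2}{3025}} = \left(-47416\right) \left(- \frac{3025}{2}\right) = 71716700$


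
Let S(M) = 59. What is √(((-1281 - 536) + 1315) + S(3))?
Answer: I*√443 ≈ 21.048*I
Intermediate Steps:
√(((-1281 - 536) + 1315) + S(3)) = √(((-1281 - 536) + 1315) + 59) = √((-1817 + 1315) + 59) = √(-502 + 59) = √(-443) = I*√443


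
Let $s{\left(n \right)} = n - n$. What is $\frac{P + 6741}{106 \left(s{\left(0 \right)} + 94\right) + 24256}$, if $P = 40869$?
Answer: $\frac{4761}{3422} \approx 1.3913$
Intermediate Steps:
$s{\left(n \right)} = 0$
$\frac{P + 6741}{106 \left(s{\left(0 \right)} + 94\right) + 24256} = \frac{40869 + 6741}{106 \left(0 + 94\right) + 24256} = \frac{47610}{106 \cdot 94 + 24256} = \frac{47610}{9964 + 24256} = \frac{47610}{34220} = 47610 \cdot \frac{1}{34220} = \frac{4761}{3422}$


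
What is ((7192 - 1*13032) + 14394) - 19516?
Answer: -10962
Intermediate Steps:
((7192 - 1*13032) + 14394) - 19516 = ((7192 - 13032) + 14394) - 19516 = (-5840 + 14394) - 19516 = 8554 - 19516 = -10962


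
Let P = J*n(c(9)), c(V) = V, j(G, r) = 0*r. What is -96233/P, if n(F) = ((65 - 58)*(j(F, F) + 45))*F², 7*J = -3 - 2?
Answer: 96233/18225 ≈ 5.2803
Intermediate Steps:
j(G, r) = 0
J = -5/7 (J = (-3 - 2)/7 = (⅐)*(-5) = -5/7 ≈ -0.71429)
n(F) = 315*F² (n(F) = ((65 - 58)*(0 + 45))*F² = (7*45)*F² = 315*F²)
P = -18225 (P = -225*9² = -225*81 = -5/7*25515 = -18225)
-96233/P = -96233/(-18225) = -96233*(-1/18225) = 96233/18225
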